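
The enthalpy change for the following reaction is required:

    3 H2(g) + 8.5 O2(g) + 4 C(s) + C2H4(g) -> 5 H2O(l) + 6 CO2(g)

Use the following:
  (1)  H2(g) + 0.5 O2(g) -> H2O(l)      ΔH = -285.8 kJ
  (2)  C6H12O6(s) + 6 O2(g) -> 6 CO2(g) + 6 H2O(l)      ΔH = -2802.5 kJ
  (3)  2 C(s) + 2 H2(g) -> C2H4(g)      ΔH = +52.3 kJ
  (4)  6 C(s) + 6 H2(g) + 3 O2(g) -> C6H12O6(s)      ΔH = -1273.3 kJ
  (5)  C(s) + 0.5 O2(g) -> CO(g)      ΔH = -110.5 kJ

ΔH = -3842.3 kJ

(1) reversed: +285.8 kJ
(2) as written (CO2(g) already on the product side): -2802.5 kJ
(3) reversed (reverse to put C2H4(g) on the reactant side): -52.3 kJ
(4) as written: -1273.3 kJ
(5): not needed (CO(g) appears nowhere else).
Combining the equations, ΔH = (+285.8) + (-2802.5) + (-52.3) + (-1273.3) = -3842.3 kJ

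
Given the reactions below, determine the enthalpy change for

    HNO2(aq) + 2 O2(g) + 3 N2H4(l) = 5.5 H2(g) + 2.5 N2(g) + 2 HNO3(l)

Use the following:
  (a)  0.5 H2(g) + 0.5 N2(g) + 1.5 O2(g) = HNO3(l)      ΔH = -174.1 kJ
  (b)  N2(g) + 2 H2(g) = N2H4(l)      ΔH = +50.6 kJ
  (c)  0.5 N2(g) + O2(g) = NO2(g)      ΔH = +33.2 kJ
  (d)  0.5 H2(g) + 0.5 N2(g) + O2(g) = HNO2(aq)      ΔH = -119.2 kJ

ΔH = -380.8 kJ

(a) × 2: (2)·(-174.1) = -348.2 kJ
(b) reversed and × 3: (-3)·(+50.6) = -151.8 kJ
(c): not needed.
(d) reversed: +119.2 kJ
ΔH = (2)·(-174.1) + (-3)·(+50.6) + (-1)·(-119.2) = -380.8 kJ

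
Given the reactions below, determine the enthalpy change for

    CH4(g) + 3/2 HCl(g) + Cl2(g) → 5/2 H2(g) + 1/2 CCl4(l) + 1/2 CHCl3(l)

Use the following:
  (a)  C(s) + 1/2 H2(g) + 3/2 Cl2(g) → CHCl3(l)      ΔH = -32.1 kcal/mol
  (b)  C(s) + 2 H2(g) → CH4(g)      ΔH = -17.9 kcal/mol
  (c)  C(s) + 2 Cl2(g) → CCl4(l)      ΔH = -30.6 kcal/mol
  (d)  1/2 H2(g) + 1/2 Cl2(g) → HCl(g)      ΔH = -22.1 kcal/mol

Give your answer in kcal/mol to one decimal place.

ΔH = 19.7 kcal/mol

(a) × 1/2 (scale by 1/2 for the 1/2 CHCl3(l)): (1/2)·(-32.1) = -16.05 kcal/mol
(b) reversed (CH4(g) must end up as a reactant): +17.9 kcal/mol
(c) × 1/2 (scale by 1/2 for the 1/2 CCl4(l)): (1/2)·(-30.6) = -15.3 kcal/mol
(d) reversed and × 3/2 (HCl(g) must end up as a reactant; scale by 3/2 for the 3/2 HCl(g)): (-3/2)·(-22.1) = +33.15 kcal/mol
ΔH = (-16.05) + (+17.9) + (-15.3) + (+33.15) = 19.7 kcal/mol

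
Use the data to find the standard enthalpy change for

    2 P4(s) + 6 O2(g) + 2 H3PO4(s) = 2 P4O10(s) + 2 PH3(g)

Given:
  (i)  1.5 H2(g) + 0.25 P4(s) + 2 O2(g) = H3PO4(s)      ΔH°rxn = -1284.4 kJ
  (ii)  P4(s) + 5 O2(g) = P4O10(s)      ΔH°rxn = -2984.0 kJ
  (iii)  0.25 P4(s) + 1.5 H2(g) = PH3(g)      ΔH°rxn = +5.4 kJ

ΔH°rxn = -3388.4 kJ

(i) reversed and × 2 (H3PO4(s) must end up as a reactant; ×2 to match 2 H3PO4(s) in the target): (-2)·(-1284.4) = +2568.8 kJ
(ii) × 2 (×2 to match 2 P4O10(s) in the target): (2)·(-2984.0) = -5968.0 kJ
(iii) × 2 (scale by 2 for the 2 PH3(g)): (2)·(+5.4) = +10.8 kJ
Since enthalpy is a state function, ΔH°rxn = (+2568.8) + (-5968.0) + (+10.8) = -3388.4 kJ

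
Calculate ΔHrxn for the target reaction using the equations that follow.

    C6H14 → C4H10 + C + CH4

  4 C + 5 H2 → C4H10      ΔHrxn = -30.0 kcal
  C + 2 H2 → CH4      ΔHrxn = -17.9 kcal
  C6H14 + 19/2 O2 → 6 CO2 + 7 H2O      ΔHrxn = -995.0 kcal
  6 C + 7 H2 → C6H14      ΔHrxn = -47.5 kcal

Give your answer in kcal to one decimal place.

equation 1 as written: -30.0 kcal
equation 2 as written: -17.9 kcal
equation 3: not needed.
equation 4 reversed: +47.5 kcal
ΔHrxn = (-30.0) + (-17.9) + (+47.5) = -0.4 kcal

ΔHrxn = -0.4 kcal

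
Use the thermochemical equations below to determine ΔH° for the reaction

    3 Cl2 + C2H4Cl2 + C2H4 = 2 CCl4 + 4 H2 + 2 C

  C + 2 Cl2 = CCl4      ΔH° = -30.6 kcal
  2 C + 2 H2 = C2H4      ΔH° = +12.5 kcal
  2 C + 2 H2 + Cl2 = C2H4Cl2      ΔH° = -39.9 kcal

ΔH° = -33.8 kcal

equation 1 × 2: (2)·(-30.6) = -61.2 kcal
equation 2 reversed: -12.5 kcal
equation 3 reversed: +39.9 kcal
ΔH° = (2)·(-30.6) + (-1)·(+12.5) + (-1)·(-39.9) = -33.8 kcal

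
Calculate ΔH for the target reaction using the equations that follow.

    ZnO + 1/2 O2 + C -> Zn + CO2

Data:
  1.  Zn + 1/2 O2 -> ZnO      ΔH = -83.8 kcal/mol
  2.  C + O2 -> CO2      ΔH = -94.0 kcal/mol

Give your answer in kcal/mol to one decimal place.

eq. 1 reversed (reverse to put ZnO on the reactant side): +83.8 kcal/mol
eq. 2 as written (CO2 already on the product side): -94.0 kcal/mol
By Hess's law, ΔH = (-1)·(-83.8) + (1)·(-94.0) = -10.2 kcal/mol

ΔH = -10.2 kcal/mol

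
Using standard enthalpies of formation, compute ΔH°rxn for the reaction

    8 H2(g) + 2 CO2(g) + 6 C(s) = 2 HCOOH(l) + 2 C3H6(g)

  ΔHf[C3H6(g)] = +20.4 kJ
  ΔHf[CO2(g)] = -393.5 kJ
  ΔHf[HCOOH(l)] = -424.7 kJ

Products: 2·(-424.7) + 2·(+20.4) = -808.6
Reactants: 8·(+0.0) + 2·(-393.5) + 6·(+0.0) = -787.0
ΔH°rxn = (-808.6) − (-787.0) = -21.6 kJ

ΔH°rxn = -21.6 kJ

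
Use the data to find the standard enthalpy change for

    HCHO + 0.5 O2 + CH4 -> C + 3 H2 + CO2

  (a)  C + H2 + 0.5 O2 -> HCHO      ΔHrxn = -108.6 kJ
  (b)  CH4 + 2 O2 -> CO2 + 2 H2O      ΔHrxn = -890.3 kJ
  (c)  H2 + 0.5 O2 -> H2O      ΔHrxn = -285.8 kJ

(a) reversed (HCHO must end up as a reactant): +108.6 kJ
(b) as written (CH4 already on the reactant side): -890.3 kJ
(c) reversed and × 2: (-2)·(-285.8) = +571.6 kJ
Summing the manipulated equations, ΔHrxn = (-1)·(-108.6) + (1)·(-890.3) + (-2)·(-285.8) = -210.1 kJ

ΔHrxn = -210.1 kJ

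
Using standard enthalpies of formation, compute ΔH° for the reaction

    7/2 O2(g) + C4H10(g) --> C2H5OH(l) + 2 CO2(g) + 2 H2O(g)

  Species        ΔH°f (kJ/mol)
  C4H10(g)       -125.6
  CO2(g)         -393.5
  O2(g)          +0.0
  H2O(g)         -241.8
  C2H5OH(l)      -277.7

ΔH° = -1422.7 kJ/mol

Products: 1·(-277.7) + 2·(-393.5) + 2·(-241.8) = -1548.3
Reactants: 7/2·(+0.0) + 1·(-125.6) = -125.6
ΔH° = (-1548.3) − (-125.6) = -1422.7 kJ/mol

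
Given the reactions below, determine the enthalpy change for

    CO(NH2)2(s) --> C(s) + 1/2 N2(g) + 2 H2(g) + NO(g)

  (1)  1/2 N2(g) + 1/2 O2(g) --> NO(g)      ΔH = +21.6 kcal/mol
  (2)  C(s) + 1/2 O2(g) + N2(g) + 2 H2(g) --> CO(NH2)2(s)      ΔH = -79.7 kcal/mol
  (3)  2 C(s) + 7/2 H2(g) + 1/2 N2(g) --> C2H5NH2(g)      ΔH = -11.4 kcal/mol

ΔH = 101.3 kcal/mol

(1) as written (NO(g) already on the product side): +21.6 kcal/mol
(2) reversed (CO(NH2)2(s) must end up as a reactant): +79.7 kcal/mol
(3): not needed (C2H5NH2(g) appears nowhere else).
ΔH = (1)·(+21.6) + (-1)·(-79.7) = 101.3 kcal/mol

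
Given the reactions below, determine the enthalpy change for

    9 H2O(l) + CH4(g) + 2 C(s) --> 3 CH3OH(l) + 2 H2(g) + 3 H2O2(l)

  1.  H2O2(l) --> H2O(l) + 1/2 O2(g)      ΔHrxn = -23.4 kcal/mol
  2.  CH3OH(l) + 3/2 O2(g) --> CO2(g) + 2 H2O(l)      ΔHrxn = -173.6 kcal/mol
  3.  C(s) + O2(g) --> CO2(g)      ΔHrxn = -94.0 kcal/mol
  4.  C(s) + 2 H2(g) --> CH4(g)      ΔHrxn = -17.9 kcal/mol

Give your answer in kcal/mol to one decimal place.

ΔHrxn = 326.9 kcal/mol

eq. 1 reversed and × 3 (H2O2(l) must end up as a product; ×3 to match 3 H2O2(l) in the target): (-3)·(-23.4) = +70.2 kcal/mol
eq. 2 reversed and × 3 (reverse to put CH3OH(l) on the product side; ×3 to match 3 CH3OH(l) in the target): (-3)·(-173.6) = +520.8 kcal/mol
eq. 3 × 3: (3)·(-94.0) = -282.0 kcal/mol
eq. 4 reversed (reverse to put CH4(g) on the reactant side): +17.9 kcal/mol
Summing the manipulated equations, ΔHrxn = (-3)·(-23.4) + (-3)·(-173.6) + (3)·(-94.0) + (-1)·(-17.9) = 326.9 kcal/mol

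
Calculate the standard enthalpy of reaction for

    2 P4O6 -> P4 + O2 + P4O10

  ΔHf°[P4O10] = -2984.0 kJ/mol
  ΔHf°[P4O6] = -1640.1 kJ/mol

ΔH°rxn = 296.2 kJ/mol

Products: 1·(+0.0) + 1·(+0.0) + 1·(-2984.0) = -2984.0
Reactants: 2·(-1640.1) = -3280.2
ΔH°rxn = (-2984.0) − (-3280.2) = 296.2 kJ/mol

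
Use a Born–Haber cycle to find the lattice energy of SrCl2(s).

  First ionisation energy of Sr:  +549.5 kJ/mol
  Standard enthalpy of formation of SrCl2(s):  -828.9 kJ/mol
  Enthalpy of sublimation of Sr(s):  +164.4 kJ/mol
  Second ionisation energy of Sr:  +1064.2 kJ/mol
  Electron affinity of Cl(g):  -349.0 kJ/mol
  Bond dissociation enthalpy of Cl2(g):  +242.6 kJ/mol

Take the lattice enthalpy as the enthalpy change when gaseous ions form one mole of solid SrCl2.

U = -2151.6 kJ/mol

ΔHf° = 1·ΔHsub + 1·(ΣIE) + 1·D(Cl2) + 2·EA + U
-828.9 = 1·(+164.4) + 1·(+1613.7) + 1·(+242.6) + 2·(-349.0) + U
U = -828.9 − (+1322.7) = -2151.6 kJ/mol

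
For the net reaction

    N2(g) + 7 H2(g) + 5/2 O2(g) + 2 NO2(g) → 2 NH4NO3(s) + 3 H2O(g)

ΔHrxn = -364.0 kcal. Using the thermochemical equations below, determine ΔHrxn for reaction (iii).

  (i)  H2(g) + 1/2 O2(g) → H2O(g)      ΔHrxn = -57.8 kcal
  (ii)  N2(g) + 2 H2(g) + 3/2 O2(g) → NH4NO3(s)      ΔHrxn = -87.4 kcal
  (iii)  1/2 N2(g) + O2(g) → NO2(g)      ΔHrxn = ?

(i) × 3 (scale by 3 for the 3 H2O(g)): (3)·(-57.8) = -173.4 kcal
(ii) × 2 (scale by 2 for the 2 NH4NO3(s)): (2)·(-87.4) = -174.8 kcal
(iii) reversed and × 2 (NO2(g) must end up as a reactant; ×2 to match 2 NO2(g) in the target): contributes −2·x
-364.0 = (-173.4) + (-174.8) − 2·x
x = (-364.0 − (-348.2)) / (-2) = 7.9 kcal

ΔHrxn = 7.9 kcal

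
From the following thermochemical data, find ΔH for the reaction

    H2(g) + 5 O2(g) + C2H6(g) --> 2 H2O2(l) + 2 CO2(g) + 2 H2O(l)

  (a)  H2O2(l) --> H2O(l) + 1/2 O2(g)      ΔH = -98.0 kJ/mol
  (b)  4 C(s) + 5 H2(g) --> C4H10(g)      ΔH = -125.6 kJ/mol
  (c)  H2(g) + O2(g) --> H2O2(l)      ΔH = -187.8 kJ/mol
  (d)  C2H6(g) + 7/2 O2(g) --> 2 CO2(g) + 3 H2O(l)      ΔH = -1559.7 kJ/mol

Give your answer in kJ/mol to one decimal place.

(a) reversed: +98.0 kJ/mol
(b): not needed.
(c) as written: -187.8 kJ/mol
(d) as written: -1559.7 kJ/mol
By Hess's law, ΔH = (-1)·(-98.0) + (1)·(-187.8) + (1)·(-1559.7) = -1649.5 kJ/mol

ΔH = -1649.5 kJ/mol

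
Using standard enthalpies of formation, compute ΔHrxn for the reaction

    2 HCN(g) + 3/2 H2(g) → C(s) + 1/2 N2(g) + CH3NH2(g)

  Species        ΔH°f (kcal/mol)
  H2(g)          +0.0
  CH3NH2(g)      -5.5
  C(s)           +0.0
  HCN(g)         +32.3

ΔHrxn = -70.1 kcal/mol

ΔH°rxn = Σ nΔHf°(products) − Σ nΔHf°(reactants).
Products: 1·(+0.0) + 1/2·(+0.0) + 1·(-5.5) = -5.5
Reactants: 2·(+32.3) + 3/2·(+0.0) = +64.6
ΔHrxn = (-5.5) − (+64.6) = -70.1 kcal/mol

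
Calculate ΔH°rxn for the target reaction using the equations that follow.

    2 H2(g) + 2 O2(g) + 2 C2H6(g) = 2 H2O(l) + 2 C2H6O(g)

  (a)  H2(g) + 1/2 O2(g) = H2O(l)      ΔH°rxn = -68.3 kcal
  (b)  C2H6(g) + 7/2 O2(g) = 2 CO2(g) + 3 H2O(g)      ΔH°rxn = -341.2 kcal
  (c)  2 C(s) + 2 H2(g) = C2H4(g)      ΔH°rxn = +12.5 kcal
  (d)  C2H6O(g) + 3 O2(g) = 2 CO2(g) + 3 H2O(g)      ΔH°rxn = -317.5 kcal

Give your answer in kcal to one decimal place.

(a) × 2: (2)·(-68.3) = -136.6 kcal
(b) × 2: (2)·(-341.2) = -682.4 kcal
(c): not needed.
(d) reversed and × 2: (-2)·(-317.5) = +635.0 kcal
ΔH°rxn = (2)·(-68.3) + (2)·(-341.2) + (-2)·(-317.5) = -184.0 kcal

ΔH°rxn = -184.0 kcal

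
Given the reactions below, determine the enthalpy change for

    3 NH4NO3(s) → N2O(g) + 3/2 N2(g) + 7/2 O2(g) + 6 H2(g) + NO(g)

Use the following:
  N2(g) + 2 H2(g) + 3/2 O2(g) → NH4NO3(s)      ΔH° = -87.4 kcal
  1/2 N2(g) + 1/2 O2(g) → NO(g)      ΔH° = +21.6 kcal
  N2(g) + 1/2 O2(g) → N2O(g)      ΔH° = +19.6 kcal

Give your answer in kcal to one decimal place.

equation 1 reversed and × 3 (reverse to put NH4NO3(s) on the reactant side; scale by 3 for the 3 NH4NO3(s)): (-3)·(-87.4) = +262.2 kcal
equation 2 as written (NO(g) already on the product side): +21.6 kcal
equation 3 as written (N2O(g) already on the product side): +19.6 kcal
Combining the equations, ΔH° = (+262.2) + (+21.6) + (+19.6) = 303.4 kcal

ΔH° = 303.4 kcal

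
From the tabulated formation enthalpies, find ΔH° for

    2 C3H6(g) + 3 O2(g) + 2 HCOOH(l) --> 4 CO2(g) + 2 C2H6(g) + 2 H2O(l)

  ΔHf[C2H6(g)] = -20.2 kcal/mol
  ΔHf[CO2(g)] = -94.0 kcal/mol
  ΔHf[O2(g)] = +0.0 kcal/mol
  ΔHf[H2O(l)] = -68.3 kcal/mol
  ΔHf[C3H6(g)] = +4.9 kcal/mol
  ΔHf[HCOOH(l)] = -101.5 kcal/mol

ΔH° = -359.8 kcal/mol

ΔH°rxn = Σ nΔHf°(products) − Σ nΔHf°(reactants).
Products: 4·(-94.0) + 2·(-20.2) + 2·(-68.3) = -553.0
Reactants: 2·(+4.9) + 3·(+0.0) + 2·(-101.5) = -193.2
ΔH° = (-553.0) − (-193.2) = -359.8 kcal/mol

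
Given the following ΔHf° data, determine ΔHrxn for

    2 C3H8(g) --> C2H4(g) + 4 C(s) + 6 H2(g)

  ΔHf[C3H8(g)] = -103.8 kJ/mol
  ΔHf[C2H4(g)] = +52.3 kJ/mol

Products: 1·(+52.3) + 4·(+0.0) + 6·(+0.0) = +52.3
Reactants: 2·(-103.8) = -207.6
ΔHrxn = (+52.3) − (-207.6) = 259.9 kJ/mol

ΔHrxn = 259.9 kJ/mol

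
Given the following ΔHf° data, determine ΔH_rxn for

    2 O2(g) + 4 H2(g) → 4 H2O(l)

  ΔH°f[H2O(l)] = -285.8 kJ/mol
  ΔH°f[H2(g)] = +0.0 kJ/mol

ΔH_rxn = -1143.2 kJ/mol

Products: 4·(-285.8) = -1143.2
Reactants: 2·(+0.0) + 4·(+0.0) = +0.0
ΔH_rxn = (-1143.2) − (+0.0) = -1143.2 kJ/mol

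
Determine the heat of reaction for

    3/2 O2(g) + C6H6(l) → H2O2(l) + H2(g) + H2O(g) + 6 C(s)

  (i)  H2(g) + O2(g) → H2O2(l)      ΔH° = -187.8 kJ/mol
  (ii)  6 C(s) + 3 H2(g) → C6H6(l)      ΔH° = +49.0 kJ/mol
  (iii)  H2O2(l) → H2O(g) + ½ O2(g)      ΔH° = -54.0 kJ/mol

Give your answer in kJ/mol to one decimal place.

(i) × 2: (2)·(-187.8) = -375.6 kJ/mol
(ii) reversed (C6H6(l) must end up as a reactant): -49.0 kJ/mol
(iii) as written (H2O(g) already on the product side): -54.0 kJ/mol
ΔH° = (-375.6) + (-49.0) + (-54.0) = -478.6 kJ/mol

ΔH° = -478.6 kJ/mol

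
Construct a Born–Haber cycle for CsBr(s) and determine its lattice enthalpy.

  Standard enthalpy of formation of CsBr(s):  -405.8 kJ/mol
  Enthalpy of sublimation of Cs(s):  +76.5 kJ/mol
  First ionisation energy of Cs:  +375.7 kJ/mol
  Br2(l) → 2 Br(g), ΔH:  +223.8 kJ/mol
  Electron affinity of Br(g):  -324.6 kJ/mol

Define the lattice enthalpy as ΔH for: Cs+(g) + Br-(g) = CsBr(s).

ΔHf° = 1·ΔHsub + 1·(ΣIE) + 1/2·D(Br2) + 1·EA + U
-405.8 = 1·(+76.5) + 1·(+375.7) + 1/2·(+223.8) + 1·(-324.6) + U
U = -405.8 − (+239.5) = -645.3 kJ/mol

U = -645.3 kJ/mol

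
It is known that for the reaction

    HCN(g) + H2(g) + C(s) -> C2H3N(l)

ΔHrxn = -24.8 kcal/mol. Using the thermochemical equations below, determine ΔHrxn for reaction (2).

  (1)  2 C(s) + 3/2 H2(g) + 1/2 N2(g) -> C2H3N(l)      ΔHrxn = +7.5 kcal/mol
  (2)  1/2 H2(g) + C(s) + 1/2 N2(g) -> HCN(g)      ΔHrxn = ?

ΔHrxn = 32.3 kcal/mol

(1) as written: +7.5 kcal/mol
(2) reversed: contributes −x
-24.8 = (+7.5) − x
x = (-24.8 − (+7.5)) / (-1) = 32.3 kcal/mol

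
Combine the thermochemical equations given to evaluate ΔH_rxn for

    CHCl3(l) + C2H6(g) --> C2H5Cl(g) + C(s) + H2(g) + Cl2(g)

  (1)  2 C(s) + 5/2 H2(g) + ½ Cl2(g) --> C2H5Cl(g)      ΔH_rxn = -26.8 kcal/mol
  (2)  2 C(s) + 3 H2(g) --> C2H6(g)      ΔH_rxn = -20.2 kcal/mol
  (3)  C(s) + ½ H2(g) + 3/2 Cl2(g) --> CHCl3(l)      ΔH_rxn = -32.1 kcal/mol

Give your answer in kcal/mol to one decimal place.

ΔH_rxn = 25.5 kcal/mol

(1) as written (C2H5Cl(g) already on the product side): -26.8 kcal/mol
(2) reversed (C2H6(g) must end up as a reactant): +20.2 kcal/mol
(3) reversed (CHCl3(l) must end up as a reactant): +32.1 kcal/mol
ΔH_rxn = (1)·(-26.8) + (-1)·(-20.2) + (-1)·(-32.1) = 25.5 kcal/mol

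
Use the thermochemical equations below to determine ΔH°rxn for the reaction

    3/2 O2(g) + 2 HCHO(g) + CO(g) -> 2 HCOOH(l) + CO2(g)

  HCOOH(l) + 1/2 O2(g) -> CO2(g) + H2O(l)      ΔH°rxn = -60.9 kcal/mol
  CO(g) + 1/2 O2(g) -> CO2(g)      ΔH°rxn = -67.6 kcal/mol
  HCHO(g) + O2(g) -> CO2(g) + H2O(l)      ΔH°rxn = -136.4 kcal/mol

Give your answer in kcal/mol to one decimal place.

equation 1 reversed and × 2 (HCOOH(l) must end up as a product; scale by 2 for the 2 HCOOH(l)): (-2)·(-60.9) = +121.8 kcal/mol
equation 2 as written (CO(g) already on the reactant side): -67.6 kcal/mol
equation 3 × 2 (×2 to match 2 HCHO(g) in the target): (2)·(-136.4) = -272.8 kcal/mol
ΔH°rxn = (-2)·(-60.9) + (1)·(-67.6) + (2)·(-136.4) = -218.6 kcal/mol

ΔH°rxn = -218.6 kcal/mol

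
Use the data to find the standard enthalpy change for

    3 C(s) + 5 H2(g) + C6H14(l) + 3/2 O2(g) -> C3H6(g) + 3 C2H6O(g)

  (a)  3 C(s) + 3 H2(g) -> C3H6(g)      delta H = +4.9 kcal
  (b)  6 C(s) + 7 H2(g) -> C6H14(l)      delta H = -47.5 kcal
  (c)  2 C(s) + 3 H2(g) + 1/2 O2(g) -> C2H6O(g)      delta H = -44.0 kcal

(a) as written: +4.9 kcal
(b) reversed: +47.5 kcal
(c) × 3: (3)·(-44.0) = -132.0 kcal
By Hess's law, delta H = (+4.9) + (+47.5) + (-132.0) = -79.6 kcal

delta H = -79.6 kcal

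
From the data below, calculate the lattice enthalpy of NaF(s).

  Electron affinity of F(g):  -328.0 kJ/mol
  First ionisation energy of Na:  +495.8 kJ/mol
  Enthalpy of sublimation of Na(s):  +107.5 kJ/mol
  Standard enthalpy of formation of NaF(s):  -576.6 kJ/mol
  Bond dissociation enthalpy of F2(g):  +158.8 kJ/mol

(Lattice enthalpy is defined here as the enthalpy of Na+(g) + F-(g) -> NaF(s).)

U = -931.3 kJ/mol

ΔHf° = 1·ΔHsub + 1·(ΣIE) + 1/2·D(F2) + 1·EA + U
-576.6 = 1·(+107.5) + 1·(+495.8) + 1/2·(+158.8) + 1·(-328.0) + U
U = -576.6 − (+354.7) = -931.3 kJ/mol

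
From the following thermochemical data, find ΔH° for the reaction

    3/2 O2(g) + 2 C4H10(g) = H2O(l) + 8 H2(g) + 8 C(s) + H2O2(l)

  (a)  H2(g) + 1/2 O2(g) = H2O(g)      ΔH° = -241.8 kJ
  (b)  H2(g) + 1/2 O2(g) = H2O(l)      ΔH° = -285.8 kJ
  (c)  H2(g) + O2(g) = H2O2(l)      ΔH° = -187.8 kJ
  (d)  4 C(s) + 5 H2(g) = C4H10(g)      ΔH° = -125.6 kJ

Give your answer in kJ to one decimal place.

(a): not needed.
(b) as written: -285.8 kJ
(c) as written: -187.8 kJ
(d) reversed and × 2: (-2)·(-125.6) = +251.2 kJ
ΔH° = (-285.8) + (-187.8) + (+251.2) = -222.4 kJ

ΔH° = -222.4 kJ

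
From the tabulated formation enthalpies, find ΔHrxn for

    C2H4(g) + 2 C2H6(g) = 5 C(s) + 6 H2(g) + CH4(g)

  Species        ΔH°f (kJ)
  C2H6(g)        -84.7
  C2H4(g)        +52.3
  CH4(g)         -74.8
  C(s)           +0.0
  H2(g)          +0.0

ΔHrxn = 42.3 kJ

ΔH°rxn = Σ nΔHf°(products) − Σ nΔHf°(reactants).
Products: 5·(+0.0) + 6·(+0.0) + 1·(-74.8) = -74.8
Reactants: 1·(+52.3) + 2·(-84.7) = -117.1
ΔHrxn = (-74.8) − (-117.1) = 42.3 kJ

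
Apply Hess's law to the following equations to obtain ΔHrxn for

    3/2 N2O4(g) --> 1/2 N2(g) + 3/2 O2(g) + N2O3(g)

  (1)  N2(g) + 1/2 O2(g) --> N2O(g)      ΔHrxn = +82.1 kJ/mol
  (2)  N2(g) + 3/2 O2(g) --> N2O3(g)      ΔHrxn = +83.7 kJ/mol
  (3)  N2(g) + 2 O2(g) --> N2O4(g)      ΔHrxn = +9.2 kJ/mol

(1): not needed (N2O(g) appears nowhere else).
(2) as written (N2O3(g) already on the product side): +83.7 kJ/mol
(3) reversed and × 3/2 (N2O4(g) must end up as a reactant; scale by 3/2 for the 3/2 N2O4(g)): (-3/2)·(+9.2) = -13.8 kJ/mol
Summing the manipulated equations, ΔHrxn = (1)·(+83.7) + (-3/2)·(+9.2) = 69.9 kJ/mol

ΔHrxn = 69.9 kJ/mol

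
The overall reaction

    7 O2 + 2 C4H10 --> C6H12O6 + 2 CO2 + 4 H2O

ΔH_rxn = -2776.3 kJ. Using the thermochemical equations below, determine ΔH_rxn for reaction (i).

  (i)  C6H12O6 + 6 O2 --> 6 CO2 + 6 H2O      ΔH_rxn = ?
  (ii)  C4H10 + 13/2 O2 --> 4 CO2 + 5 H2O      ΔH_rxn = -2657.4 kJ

ΔH_rxn = -2538.5 kJ

(i) reversed: contributes −x
(ii) × 2: (2)·(-2657.4) = -5314.8 kJ
-2776.3 = (-5314.8) − x
x = (-2776.3 − (-5314.8)) / (-1) = -2538.5 kJ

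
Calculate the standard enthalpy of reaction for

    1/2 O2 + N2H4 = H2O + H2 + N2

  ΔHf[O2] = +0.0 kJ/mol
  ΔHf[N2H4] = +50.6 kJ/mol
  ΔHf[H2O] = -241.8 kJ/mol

ΔH°rxn = -292.4 kJ/mol

Products: 1·(-241.8) + 1·(+0.0) + 1·(+0.0) = -241.8
Reactants: 1/2·(+0.0) + 1·(+50.6) = +50.6
ΔH°rxn = (-241.8) − (+50.6) = -292.4 kJ/mol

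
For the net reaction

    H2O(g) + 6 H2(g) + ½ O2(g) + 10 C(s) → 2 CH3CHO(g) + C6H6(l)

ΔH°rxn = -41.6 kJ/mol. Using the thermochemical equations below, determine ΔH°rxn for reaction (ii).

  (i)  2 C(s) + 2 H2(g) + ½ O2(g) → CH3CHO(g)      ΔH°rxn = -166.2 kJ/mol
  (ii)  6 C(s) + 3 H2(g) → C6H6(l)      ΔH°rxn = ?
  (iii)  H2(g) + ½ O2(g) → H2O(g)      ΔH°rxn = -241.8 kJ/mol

(i) × 2: (2)·(-166.2) = -332.4 kJ/mol
(ii) as written: contributes x
(iii) reversed: +241.8 kJ/mol
-41.6 = (-332.4) + (+241.8) + x
x = (-41.6 − (-90.6)) / (1) = 49.0 kJ/mol

ΔH°rxn = 49.0 kJ/mol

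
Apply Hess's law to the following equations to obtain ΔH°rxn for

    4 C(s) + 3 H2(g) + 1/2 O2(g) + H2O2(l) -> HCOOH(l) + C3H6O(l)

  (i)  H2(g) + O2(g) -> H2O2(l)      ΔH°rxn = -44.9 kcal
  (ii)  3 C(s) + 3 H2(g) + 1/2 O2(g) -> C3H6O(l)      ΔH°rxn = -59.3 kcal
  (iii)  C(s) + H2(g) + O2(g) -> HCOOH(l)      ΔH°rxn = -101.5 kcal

(i) reversed: +44.9 kcal
(ii) as written: -59.3 kcal
(iii) as written: -101.5 kcal
Summing the manipulated equations, ΔH°rxn = (+44.9) + (-59.3) + (-101.5) = -115.9 kcal

ΔH°rxn = -115.9 kcal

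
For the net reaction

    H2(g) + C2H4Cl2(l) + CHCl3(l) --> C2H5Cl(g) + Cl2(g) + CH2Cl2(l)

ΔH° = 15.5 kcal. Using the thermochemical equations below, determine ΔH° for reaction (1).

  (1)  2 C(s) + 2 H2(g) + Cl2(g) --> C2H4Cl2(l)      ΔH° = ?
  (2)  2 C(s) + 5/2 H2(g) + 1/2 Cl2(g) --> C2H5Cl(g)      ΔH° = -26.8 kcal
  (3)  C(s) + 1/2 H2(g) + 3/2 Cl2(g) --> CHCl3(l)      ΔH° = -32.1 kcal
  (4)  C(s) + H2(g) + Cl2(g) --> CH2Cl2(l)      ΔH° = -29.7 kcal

(1) reversed: contributes −x
(2) as written: -26.8 kcal
(3) reversed: +32.1 kcal
(4) as written: -29.7 kcal
+15.5 = (-26.8) + (+32.1) + (-29.7) − x
x = (+15.5 − (-24.4)) / (-1) = -39.9 kcal

ΔH° = -39.9 kcal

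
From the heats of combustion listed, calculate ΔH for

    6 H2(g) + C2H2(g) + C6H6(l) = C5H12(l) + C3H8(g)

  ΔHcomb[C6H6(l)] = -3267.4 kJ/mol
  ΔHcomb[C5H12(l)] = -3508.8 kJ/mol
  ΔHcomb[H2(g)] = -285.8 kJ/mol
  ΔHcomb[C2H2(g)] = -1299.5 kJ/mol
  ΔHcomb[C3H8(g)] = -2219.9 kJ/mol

With combustion enthalpies, reactants minus products:
= [6·(-285.8) + 1·(-1299.5) + 1·(-3267.4)] − [1·(-3508.8) + 1·(-2219.9)]
= -553.0 kJ/mol

ΔH = -553.0 kJ/mol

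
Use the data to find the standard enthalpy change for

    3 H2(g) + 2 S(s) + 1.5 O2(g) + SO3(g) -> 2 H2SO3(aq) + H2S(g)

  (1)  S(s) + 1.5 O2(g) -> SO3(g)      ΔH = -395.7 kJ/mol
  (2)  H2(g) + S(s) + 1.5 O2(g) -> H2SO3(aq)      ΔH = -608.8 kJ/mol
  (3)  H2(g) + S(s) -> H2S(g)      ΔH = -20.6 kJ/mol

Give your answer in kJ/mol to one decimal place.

(1) reversed (SO3(g) must end up as a reactant): +395.7 kJ/mol
(2) × 2 (×2 to match 2 H2SO3(aq) in the target): (2)·(-608.8) = -1217.6 kJ/mol
(3) as written (H2S(g) already on the product side): -20.6 kJ/mol
Combining the equations, ΔH = (-1)·(-395.7) + (2)·(-608.8) + (1)·(-20.6) = -842.5 kJ/mol

ΔH = -842.5 kJ/mol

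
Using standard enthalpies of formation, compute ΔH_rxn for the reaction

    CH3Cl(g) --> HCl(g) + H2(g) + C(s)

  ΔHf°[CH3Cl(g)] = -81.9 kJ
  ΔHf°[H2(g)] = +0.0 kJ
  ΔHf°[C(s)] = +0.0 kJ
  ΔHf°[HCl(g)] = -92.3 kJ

Products: 1·(-92.3) + 1·(+0.0) + 1·(+0.0) = -92.3
Reactants: 1·(-81.9) = -81.9
ΔH_rxn = (-92.3) − (-81.9) = -10.4 kJ

ΔH_rxn = -10.4 kJ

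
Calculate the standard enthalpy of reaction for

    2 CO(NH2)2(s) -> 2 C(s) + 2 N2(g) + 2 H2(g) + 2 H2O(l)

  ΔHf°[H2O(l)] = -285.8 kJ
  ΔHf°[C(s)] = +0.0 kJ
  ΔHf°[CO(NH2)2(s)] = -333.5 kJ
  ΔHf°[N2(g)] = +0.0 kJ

Products: 2·(+0.0) + 2·(+0.0) + 2·(+0.0) + 2·(-285.8) = -571.6
Reactants: 2·(-333.5) = -667.0
ΔH_rxn = (-571.6) − (-667.0) = 95.4 kJ

ΔH_rxn = 95.4 kJ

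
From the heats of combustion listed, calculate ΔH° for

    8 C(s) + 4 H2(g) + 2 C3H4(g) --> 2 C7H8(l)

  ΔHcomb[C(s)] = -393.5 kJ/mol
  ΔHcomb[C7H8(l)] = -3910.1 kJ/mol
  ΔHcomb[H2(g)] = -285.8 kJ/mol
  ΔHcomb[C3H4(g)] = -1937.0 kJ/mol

With combustion enthalpies, reactants minus products:
= [8·(-393.5) + 4·(-285.8) + 2·(-1937.0)] − [2·(-3910.1)]
= -345.0 kJ/mol

ΔH° = -345.0 kJ/mol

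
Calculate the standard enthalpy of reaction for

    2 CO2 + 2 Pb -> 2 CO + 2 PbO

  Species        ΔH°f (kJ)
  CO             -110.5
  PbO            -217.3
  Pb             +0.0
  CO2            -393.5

Products: 2·(-110.5) + 2·(-217.3) = -655.6
Reactants: 2·(-393.5) + 2·(+0.0) = -787.0
ΔH° = (-655.6) − (-787.0) = 131.4 kJ

ΔH° = 131.4 kJ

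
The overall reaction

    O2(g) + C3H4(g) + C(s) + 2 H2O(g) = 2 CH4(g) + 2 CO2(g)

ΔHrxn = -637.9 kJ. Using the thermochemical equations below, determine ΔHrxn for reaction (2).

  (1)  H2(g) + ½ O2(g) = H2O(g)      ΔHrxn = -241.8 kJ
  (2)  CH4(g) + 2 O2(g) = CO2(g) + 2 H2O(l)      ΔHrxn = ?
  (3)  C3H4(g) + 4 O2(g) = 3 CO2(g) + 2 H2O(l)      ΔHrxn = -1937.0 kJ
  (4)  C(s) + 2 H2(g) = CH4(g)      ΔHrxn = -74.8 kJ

(1) reversed and × 2 (H2O(g) must end up as a reactant; ×2 to match 2 H2O(g) in the target): (-2)·(-241.8) = +483.6 kJ
(2) reversed: contributes −x
(3) as written (C3H4(g) already on the reactant side): -1937.0 kJ
(4) as written (C(s) already on the reactant side): -74.8 kJ
-637.9 = (+483.6) + (-1937.0) + (-74.8) − x
x = (-637.9 − (-1528.2)) / (-1) = -890.3 kJ

ΔHrxn = -890.3 kJ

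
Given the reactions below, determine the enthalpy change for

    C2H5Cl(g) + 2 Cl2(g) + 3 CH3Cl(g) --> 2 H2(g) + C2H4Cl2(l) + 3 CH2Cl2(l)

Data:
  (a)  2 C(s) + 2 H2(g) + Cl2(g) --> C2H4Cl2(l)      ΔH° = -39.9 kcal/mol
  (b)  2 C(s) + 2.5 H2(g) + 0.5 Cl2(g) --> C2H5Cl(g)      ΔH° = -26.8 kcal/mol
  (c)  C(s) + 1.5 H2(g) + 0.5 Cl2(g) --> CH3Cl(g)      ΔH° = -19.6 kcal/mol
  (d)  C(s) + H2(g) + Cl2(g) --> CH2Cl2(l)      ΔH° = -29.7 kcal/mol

(a) as written (C2H4Cl2(l) already on the product side): -39.9 kcal/mol
(b) reversed (reverse to put C2H5Cl(g) on the reactant side): +26.8 kcal/mol
(c) reversed and × 3 (reverse to put CH3Cl(g) on the reactant side; scale by 3 for the 3 CH3Cl(g)): (-3)·(-19.6) = +58.8 kcal/mol
(d) × 3 (×3 to match 3 CH2Cl2(l) in the target): (3)·(-29.7) = -89.1 kcal/mol
Summing the manipulated equations, ΔH° = (-39.9) + (+26.8) + (+58.8) + (-89.1) = -43.4 kcal/mol

ΔH° = -43.4 kcal/mol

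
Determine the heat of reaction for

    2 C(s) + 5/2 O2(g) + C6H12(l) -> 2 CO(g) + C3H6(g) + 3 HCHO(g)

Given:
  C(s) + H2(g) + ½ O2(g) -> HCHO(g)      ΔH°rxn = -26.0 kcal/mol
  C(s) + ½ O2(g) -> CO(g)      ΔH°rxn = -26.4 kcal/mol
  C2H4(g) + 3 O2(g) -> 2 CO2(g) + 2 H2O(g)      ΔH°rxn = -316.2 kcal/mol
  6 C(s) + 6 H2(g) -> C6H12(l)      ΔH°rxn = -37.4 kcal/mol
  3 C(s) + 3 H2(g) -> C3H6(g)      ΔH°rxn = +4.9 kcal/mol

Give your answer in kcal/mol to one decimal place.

equation 1 × 3: (3)·(-26.0) = -78.0 kcal/mol
equation 2 × 2: (2)·(-26.4) = -52.8 kcal/mol
equation 3: not needed.
equation 4 reversed: +37.4 kcal/mol
equation 5 as written: +4.9 kcal/mol
Since enthalpy is a state function, ΔH°rxn = (-78.0) + (-52.8) + (+37.4) + (+4.9) = -88.5 kcal/mol

ΔH°rxn = -88.5 kcal/mol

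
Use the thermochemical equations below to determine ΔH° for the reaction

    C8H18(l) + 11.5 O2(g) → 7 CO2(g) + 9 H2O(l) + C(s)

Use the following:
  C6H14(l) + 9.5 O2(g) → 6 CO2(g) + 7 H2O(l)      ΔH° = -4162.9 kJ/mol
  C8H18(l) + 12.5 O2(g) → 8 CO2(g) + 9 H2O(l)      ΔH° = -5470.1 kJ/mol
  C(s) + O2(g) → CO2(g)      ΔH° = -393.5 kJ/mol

ΔH° = -5076.6 kJ/mol

equation 1: not needed.
equation 2 as written: -5470.1 kJ/mol
equation 3 reversed: +393.5 kJ/mol
ΔH° = (-5470.1) + (+393.5) = -5076.6 kJ/mol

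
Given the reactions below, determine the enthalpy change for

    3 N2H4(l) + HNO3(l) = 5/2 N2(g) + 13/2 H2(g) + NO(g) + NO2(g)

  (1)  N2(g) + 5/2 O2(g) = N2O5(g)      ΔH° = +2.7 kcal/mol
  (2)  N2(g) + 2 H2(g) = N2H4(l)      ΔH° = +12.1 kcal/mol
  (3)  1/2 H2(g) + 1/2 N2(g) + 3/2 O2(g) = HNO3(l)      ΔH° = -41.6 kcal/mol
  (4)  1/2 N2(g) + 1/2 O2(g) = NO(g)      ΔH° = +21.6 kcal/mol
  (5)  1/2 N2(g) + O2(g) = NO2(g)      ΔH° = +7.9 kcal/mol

(1): not needed (N2O5(g) appears nowhere else).
(2) reversed and × 3 (N2H4(l) must end up as a reactant; ×3 to match 3 N2H4(l) in the target): (-3)·(+12.1) = -36.3 kcal/mol
(3) reversed (HNO3(l) must end up as a reactant): +41.6 kcal/mol
(4) as written (NO(g) already on the product side): +21.6 kcal/mol
(5) as written (NO2(g) already on the product side): +7.9 kcal/mol
Since enthalpy is a state function, ΔH° = (-36.3) + (+41.6) + (+21.6) + (+7.9) = 34.8 kcal/mol

ΔH° = 34.8 kcal/mol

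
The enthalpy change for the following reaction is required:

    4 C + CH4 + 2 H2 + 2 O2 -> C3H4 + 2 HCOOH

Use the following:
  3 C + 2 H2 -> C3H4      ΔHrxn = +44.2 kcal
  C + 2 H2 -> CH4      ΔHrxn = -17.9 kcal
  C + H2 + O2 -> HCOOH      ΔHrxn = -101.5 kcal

ΔHrxn = -140.9 kcal

equation 1 as written (C3H4 already on the product side): +44.2 kcal
equation 2 reversed (CH4 must end up as a reactant): +17.9 kcal
equation 3 × 2 (scale by 2 for the 2 HCOOH): (2)·(-101.5) = -203.0 kcal
ΔHrxn = (1)·(+44.2) + (-1)·(-17.9) + (2)·(-101.5) = -140.9 kcal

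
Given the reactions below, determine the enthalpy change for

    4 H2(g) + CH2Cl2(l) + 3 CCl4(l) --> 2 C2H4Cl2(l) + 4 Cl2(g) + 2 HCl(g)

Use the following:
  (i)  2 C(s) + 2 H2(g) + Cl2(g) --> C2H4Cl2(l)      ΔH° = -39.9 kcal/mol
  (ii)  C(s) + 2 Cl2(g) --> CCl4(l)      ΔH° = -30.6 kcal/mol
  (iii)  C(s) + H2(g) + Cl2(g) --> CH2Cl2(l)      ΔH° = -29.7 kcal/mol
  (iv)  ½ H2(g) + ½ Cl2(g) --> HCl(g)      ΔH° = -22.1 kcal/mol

ΔH° = -2.5 kcal/mol

(i) × 2 (scale by 2 for the 2 C2H4Cl2(l)): (2)·(-39.9) = -79.8 kcal/mol
(ii) reversed and × 3 (CCl4(l) must end up as a reactant; scale by 3 for the 3 CCl4(l)): (-3)·(-30.6) = +91.8 kcal/mol
(iii) reversed (CH2Cl2(l) must end up as a reactant): +29.7 kcal/mol
(iv) × 2 (scale by 2 for the 2 HCl(g)): (2)·(-22.1) = -44.2 kcal/mol
Summing the manipulated equations, ΔH° = (-79.8) + (+91.8) + (+29.7) + (-44.2) = -2.5 kcal/mol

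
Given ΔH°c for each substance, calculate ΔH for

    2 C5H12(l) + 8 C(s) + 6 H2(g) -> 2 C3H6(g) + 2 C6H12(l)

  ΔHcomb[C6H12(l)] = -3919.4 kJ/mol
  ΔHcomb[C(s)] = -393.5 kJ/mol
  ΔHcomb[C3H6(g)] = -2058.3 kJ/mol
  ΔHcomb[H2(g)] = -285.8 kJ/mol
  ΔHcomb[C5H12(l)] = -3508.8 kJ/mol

With combustion enthalpies, reactants minus products:
= [2·(-3508.8) + 8·(-393.5) + 6·(-285.8)] − [2·(-2058.3) + 2·(-3919.4)]
= 75.0 kJ/mol

ΔH = 75.0 kJ/mol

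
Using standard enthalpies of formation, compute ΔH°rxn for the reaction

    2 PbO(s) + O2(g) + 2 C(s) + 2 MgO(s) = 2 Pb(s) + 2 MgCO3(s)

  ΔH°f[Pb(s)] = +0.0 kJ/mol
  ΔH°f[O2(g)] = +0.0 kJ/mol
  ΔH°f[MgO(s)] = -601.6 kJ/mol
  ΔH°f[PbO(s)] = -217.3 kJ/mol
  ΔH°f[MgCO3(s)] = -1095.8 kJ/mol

ΔH°rxn = -553.8 kJ/mol

Products: 2·(+0.0) + 2·(-1095.8) = -2191.6
Reactants: 2·(-217.3) + 1·(+0.0) + 2·(+0.0) + 2·(-601.6) = -1637.8
ΔH°rxn = (-2191.6) − (-1637.8) = -553.8 kJ/mol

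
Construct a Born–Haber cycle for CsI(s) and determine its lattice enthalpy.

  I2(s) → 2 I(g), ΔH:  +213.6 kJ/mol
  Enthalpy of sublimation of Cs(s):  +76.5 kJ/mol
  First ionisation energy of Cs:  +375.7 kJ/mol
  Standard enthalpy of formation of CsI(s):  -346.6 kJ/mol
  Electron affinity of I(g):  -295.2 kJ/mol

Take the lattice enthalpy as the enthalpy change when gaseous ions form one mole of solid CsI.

U = -610.4 kJ/mol

ΔHf° = 1·ΔHsub + 1·(ΣIE) + 1/2·D(I2) + 1·EA + U
-346.6 = 1·(+76.5) + 1·(+375.7) + 1/2·(+213.6) + 1·(-295.2) + U
U = -346.6 − (+263.8) = -610.4 kJ/mol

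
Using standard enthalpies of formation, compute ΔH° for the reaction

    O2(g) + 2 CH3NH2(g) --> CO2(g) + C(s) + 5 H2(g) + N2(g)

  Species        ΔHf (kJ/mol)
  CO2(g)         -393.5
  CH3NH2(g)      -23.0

ΔH°rxn = Σ nΔHf°(products) − Σ nΔHf°(reactants).
Products: 1·(-393.5) + 1·(+0.0) + 5·(+0.0) + 1·(+0.0) = -393.5
Reactants: 1·(+0.0) + 2·(-23.0) = -46.0
ΔH° = (-393.5) − (-46.0) = -347.5 kJ/mol

ΔH° = -347.5 kJ/mol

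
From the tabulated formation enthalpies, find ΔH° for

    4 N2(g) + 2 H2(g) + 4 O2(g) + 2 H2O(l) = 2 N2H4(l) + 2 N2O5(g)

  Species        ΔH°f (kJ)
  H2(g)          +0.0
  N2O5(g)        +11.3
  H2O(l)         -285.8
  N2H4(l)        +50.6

Products: 2·(+50.6) + 2·(+11.3) = +123.8
Reactants: 4·(+0.0) + 2·(+0.0) + 4·(+0.0) + 2·(-285.8) = -571.6
ΔH° = (+123.8) − (-571.6) = 695.4 kJ

ΔH° = 695.4 kJ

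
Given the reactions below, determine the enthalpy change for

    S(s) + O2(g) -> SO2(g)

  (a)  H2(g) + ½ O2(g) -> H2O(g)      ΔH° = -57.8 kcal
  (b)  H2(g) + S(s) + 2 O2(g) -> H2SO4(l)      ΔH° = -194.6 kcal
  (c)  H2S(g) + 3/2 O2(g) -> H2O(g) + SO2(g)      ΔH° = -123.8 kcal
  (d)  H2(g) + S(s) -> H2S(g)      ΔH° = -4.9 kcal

ΔH° = -70.9 kcal

(a) reversed: +57.8 kcal
(b): not needed.
(c) as written: -123.8 kcal
(d) as written: -4.9 kcal
Combining the equations, ΔH° = (+57.8) + (-123.8) + (-4.9) = -70.9 kcal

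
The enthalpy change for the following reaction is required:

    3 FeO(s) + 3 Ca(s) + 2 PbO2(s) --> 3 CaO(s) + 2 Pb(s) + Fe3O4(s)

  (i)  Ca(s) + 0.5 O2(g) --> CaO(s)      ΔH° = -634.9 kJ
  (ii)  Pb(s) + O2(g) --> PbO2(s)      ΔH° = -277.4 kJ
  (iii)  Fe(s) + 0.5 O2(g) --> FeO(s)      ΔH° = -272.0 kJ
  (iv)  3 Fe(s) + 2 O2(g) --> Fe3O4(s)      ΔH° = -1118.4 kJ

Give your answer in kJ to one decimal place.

(i) × 3 (×3 to match 3 CaO(s) in the target): (3)·(-634.9) = -1904.7 kJ
(ii) reversed and × 2 (PbO2(s) must end up as a reactant; scale by 2 for the 2 PbO2(s)): (-2)·(-277.4) = +554.8 kJ
(iii) reversed and × 3 (reverse to put FeO(s) on the reactant side; ×3 to match 3 FeO(s) in the target): (-3)·(-272.0) = +816.0 kJ
(iv) as written (Fe3O4(s) already on the product side): -1118.4 kJ
By Hess's law, ΔH° = (3)·(-634.9) + (-2)·(-277.4) + (-3)·(-272.0) + (1)·(-1118.4) = -1652.3 kJ

ΔH° = -1652.3 kJ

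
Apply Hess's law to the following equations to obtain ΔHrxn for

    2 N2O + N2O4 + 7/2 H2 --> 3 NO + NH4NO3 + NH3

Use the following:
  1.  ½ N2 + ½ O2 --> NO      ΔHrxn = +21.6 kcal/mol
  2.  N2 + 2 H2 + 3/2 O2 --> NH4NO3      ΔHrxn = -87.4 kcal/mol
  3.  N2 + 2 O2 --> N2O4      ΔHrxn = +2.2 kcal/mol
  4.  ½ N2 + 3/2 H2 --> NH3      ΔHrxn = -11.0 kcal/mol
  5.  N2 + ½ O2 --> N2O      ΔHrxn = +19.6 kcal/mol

ΔHrxn = -75.0 kcal/mol

eq. 1 × 3: (3)·(+21.6) = +64.8 kcal/mol
eq. 2 as written: -87.4 kcal/mol
eq. 3 reversed: -2.2 kcal/mol
eq. 4 as written: -11.0 kcal/mol
eq. 5 reversed and × 2: (-2)·(+19.6) = -39.2 kcal/mol
Summing the manipulated equations, ΔHrxn = (+64.8) + (-87.4) + (-2.2) + (-11.0) + (-39.2) = -75.0 kcal/mol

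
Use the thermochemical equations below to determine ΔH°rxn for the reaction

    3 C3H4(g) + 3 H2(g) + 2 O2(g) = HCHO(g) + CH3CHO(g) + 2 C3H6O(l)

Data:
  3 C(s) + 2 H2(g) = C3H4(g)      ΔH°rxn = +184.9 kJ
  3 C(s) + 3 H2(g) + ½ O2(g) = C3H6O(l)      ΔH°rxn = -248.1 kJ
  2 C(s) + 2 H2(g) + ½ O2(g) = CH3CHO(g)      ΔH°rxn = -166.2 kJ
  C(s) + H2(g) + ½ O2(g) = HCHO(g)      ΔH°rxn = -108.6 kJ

ΔH°rxn = -1325.7 kJ

equation 1 reversed and × 3: (-3)·(+184.9) = -554.7 kJ
equation 2 × 2: (2)·(-248.1) = -496.2 kJ
equation 3 as written: -166.2 kJ
equation 4 as written: -108.6 kJ
ΔH°rxn = (-554.7) + (-496.2) + (-166.2) + (-108.6) = -1325.7 kJ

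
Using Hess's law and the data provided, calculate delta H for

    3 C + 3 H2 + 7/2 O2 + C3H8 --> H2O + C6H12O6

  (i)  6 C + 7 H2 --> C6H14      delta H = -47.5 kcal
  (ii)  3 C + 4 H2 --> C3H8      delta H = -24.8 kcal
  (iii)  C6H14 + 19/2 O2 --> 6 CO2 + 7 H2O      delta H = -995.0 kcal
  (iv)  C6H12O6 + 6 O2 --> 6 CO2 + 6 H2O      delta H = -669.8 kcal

(i) as written: -47.5 kcal
(ii) reversed (C3H8 must end up as a reactant): +24.8 kcal
(iii) as written: -995.0 kcal
(iv) reversed (C6H12O6 must end up as a product): +669.8 kcal
delta H = (-47.5) + (+24.8) + (-995.0) + (+669.8) = -347.9 kcal

delta H = -347.9 kcal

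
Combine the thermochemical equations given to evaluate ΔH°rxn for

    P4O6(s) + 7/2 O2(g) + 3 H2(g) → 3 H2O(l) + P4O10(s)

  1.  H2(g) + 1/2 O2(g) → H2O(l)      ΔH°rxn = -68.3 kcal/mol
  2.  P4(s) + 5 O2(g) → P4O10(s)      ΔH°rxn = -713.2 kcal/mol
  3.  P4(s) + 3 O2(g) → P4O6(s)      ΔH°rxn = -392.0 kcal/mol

ΔH°rxn = -526.1 kcal/mol

eq. 1 × 3 (scale by 3 for the 3 H2O(l)): (3)·(-68.3) = -204.9 kcal/mol
eq. 2 as written (P4O10(s) already on the product side): -713.2 kcal/mol
eq. 3 reversed (reverse to put P4O6(s) on the reactant side): +392.0 kcal/mol
Since enthalpy is a state function, ΔH°rxn = (-204.9) + (-713.2) + (+392.0) = -526.1 kcal/mol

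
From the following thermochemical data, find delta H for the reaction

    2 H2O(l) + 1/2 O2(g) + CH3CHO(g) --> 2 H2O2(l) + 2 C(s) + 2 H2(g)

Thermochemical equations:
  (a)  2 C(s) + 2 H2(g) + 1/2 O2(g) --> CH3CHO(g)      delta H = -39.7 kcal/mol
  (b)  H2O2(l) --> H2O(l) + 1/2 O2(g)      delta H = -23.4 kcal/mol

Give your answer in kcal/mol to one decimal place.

(a) reversed: +39.7 kcal/mol
(b) reversed and × 2: (-2)·(-23.4) = +46.8 kcal/mol
Combining the equations, delta H = (-1)·(-39.7) + (-2)·(-23.4) = 86.5 kcal/mol

delta H = 86.5 kcal/mol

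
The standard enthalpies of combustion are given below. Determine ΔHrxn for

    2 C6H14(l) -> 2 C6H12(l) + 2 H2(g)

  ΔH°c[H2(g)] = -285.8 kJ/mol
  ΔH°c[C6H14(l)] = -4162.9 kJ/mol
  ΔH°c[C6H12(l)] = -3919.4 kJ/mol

With combustion enthalpies, reactants minus products:
= [2·(-4162.9)] − [2·(-3919.4) + 2·(-285.8)]
= 84.6 kJ/mol

ΔHrxn = 84.6 kJ/mol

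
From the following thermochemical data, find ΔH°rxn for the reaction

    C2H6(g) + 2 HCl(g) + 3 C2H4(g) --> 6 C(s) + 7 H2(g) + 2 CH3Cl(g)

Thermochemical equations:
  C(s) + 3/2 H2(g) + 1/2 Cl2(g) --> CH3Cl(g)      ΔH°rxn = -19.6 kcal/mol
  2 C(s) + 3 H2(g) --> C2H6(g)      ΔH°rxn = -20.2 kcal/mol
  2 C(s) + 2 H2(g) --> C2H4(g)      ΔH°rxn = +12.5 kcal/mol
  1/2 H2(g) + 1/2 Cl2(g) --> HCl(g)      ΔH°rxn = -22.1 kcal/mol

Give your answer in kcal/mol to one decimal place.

ΔH°rxn = -12.3 kcal/mol

equation 1 × 2 (×2 to match 2 CH3Cl(g) in the target): (2)·(-19.6) = -39.2 kcal/mol
equation 2 reversed (C2H6(g) must end up as a reactant): +20.2 kcal/mol
equation 3 reversed and × 3 (reverse to put C2H4(g) on the reactant side; ×3 to match 3 C2H4(g) in the target): (-3)·(+12.5) = -37.5 kcal/mol
equation 4 reversed and × 2 (reverse to put HCl(g) on the reactant side; ×2 to match 2 HCl(g) in the target): (-2)·(-22.1) = +44.2 kcal/mol
ΔH°rxn = (2)·(-19.6) + (-1)·(-20.2) + (-3)·(+12.5) + (-2)·(-22.1) = -12.3 kcal/mol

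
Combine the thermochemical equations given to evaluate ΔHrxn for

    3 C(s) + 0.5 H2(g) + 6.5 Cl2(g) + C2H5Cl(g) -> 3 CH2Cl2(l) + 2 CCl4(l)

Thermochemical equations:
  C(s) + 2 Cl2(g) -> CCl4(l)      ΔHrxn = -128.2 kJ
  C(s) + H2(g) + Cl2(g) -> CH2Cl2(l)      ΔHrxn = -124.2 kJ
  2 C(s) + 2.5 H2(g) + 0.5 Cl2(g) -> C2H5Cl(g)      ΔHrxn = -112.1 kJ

equation 1 × 2: (2)·(-128.2) = -256.4 kJ
equation 2 × 3: (3)·(-124.2) = -372.6 kJ
equation 3 reversed: +112.1 kJ
By Hess's law, ΔHrxn = (-256.4) + (-372.6) + (+112.1) = -516.9 kJ

ΔHrxn = -516.9 kJ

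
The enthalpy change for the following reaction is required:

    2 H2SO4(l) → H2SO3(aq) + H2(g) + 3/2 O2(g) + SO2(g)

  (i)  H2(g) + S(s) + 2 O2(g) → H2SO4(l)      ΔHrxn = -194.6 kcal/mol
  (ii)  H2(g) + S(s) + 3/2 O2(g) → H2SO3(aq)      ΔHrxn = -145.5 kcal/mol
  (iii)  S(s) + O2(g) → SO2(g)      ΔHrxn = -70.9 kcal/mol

(i) reversed and × 2: (-2)·(-194.6) = +389.2 kcal/mol
(ii) as written: -145.5 kcal/mol
(iii) as written: -70.9 kcal/mol
Summing the manipulated equations, ΔHrxn = (+389.2) + (-145.5) + (-70.9) = 172.8 kcal/mol

ΔHrxn = 172.8 kcal/mol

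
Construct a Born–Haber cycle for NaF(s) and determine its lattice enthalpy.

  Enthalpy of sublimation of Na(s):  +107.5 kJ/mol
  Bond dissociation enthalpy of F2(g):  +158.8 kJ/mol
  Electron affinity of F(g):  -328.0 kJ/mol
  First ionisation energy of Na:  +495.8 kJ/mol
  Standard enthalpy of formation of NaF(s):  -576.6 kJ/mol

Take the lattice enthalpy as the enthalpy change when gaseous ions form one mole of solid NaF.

U = -931.3 kJ/mol

ΔHf° = 1·ΔHsub + 1·(ΣIE) + 1/2·D(F2) + 1·EA + U
-576.6 = 1·(+107.5) + 1·(+495.8) + 1/2·(+158.8) + 1·(-328.0) + U
U = -576.6 − (+354.7) = -931.3 kJ/mol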